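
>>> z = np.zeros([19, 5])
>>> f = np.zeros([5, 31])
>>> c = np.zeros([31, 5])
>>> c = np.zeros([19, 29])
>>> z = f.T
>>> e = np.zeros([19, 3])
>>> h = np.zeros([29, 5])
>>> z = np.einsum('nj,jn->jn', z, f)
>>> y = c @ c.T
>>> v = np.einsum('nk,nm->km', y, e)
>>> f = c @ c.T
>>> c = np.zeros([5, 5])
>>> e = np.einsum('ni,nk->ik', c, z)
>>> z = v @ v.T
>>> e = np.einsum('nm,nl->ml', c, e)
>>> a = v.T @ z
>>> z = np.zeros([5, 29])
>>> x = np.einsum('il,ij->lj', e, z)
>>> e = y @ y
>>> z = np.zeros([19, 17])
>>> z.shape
(19, 17)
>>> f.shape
(19, 19)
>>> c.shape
(5, 5)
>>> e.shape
(19, 19)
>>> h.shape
(29, 5)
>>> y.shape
(19, 19)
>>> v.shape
(19, 3)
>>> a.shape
(3, 19)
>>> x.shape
(31, 29)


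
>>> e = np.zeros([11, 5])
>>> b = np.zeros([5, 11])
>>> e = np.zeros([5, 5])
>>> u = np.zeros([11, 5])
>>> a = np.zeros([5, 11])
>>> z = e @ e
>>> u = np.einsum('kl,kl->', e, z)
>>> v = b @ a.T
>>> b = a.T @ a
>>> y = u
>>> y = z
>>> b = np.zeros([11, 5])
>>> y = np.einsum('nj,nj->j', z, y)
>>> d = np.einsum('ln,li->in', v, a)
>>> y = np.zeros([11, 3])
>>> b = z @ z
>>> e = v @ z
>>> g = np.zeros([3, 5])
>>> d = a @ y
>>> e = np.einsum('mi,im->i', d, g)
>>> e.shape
(3,)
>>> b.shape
(5, 5)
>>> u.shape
()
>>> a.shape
(5, 11)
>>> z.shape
(5, 5)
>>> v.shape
(5, 5)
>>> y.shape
(11, 3)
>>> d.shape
(5, 3)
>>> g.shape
(3, 5)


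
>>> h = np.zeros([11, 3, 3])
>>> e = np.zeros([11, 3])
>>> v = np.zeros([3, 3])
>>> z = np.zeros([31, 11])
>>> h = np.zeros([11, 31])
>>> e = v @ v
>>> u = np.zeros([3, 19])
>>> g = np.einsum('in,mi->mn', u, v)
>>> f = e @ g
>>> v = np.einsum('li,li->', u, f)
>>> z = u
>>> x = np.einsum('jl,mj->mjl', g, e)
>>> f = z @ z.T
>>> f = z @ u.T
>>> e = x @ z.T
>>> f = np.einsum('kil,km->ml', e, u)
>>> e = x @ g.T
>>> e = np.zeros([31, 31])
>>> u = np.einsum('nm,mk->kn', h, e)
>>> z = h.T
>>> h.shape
(11, 31)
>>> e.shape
(31, 31)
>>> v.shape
()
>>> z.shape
(31, 11)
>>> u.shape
(31, 11)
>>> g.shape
(3, 19)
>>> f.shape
(19, 3)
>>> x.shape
(3, 3, 19)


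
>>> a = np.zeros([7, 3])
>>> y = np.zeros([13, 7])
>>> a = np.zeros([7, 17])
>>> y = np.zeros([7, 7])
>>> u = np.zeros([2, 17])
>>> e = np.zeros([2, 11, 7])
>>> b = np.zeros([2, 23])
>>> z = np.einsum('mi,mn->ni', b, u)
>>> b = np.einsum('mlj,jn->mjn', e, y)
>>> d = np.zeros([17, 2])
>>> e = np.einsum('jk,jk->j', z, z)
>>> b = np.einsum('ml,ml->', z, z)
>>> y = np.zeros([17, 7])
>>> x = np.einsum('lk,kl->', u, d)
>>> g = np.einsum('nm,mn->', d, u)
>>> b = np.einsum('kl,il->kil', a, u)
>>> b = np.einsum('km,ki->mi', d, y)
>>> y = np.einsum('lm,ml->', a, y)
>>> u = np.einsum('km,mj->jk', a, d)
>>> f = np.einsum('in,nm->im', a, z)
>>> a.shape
(7, 17)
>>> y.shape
()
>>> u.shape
(2, 7)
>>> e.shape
(17,)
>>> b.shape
(2, 7)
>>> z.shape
(17, 23)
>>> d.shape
(17, 2)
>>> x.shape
()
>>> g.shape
()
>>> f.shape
(7, 23)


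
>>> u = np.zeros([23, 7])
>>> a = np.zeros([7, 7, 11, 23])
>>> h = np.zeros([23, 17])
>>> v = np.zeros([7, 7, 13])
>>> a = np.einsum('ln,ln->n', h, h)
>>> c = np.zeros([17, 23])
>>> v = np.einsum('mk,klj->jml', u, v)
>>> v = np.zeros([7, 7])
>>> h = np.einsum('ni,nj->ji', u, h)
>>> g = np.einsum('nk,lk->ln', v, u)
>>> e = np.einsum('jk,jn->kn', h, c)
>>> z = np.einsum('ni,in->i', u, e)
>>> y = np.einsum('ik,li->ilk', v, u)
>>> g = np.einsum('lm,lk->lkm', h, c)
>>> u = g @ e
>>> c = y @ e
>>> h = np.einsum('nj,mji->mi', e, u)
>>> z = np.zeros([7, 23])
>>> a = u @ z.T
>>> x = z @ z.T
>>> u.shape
(17, 23, 23)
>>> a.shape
(17, 23, 7)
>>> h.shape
(17, 23)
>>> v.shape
(7, 7)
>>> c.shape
(7, 23, 23)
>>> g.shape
(17, 23, 7)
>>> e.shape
(7, 23)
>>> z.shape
(7, 23)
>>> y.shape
(7, 23, 7)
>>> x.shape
(7, 7)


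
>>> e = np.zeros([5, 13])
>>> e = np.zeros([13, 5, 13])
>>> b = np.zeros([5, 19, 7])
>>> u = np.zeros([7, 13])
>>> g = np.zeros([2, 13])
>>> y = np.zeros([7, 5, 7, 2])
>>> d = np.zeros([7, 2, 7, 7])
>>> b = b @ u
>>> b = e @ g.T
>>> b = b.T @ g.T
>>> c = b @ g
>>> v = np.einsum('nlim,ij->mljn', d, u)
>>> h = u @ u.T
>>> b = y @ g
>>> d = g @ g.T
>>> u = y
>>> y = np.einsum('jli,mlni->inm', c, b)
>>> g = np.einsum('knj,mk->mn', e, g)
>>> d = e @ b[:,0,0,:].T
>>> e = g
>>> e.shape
(2, 5)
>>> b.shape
(7, 5, 7, 13)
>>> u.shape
(7, 5, 7, 2)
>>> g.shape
(2, 5)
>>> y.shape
(13, 7, 7)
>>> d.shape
(13, 5, 7)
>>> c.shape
(2, 5, 13)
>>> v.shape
(7, 2, 13, 7)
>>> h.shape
(7, 7)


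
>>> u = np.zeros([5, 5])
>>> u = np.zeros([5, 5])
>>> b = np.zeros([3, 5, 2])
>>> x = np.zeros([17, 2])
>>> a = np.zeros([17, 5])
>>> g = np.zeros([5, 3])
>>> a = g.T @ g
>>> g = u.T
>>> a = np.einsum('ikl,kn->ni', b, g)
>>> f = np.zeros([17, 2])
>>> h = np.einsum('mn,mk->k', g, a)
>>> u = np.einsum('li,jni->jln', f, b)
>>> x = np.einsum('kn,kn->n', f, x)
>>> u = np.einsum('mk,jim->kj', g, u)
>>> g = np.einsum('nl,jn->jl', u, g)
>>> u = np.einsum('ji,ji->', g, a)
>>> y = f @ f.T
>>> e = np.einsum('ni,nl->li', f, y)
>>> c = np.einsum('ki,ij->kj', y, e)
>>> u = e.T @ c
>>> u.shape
(2, 2)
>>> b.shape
(3, 5, 2)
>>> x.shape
(2,)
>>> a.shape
(5, 3)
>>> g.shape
(5, 3)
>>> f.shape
(17, 2)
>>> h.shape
(3,)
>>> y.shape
(17, 17)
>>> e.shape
(17, 2)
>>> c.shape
(17, 2)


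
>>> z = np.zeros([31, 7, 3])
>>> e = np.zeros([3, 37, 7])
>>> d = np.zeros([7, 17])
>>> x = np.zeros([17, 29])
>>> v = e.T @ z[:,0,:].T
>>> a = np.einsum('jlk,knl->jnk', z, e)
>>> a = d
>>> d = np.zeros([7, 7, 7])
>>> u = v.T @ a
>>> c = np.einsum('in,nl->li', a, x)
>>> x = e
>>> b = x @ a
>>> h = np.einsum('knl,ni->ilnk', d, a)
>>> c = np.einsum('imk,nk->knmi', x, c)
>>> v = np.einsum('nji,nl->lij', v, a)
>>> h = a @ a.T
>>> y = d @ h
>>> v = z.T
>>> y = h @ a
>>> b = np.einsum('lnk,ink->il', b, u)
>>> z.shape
(31, 7, 3)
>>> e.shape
(3, 37, 7)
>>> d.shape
(7, 7, 7)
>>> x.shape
(3, 37, 7)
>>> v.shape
(3, 7, 31)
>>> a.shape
(7, 17)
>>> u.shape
(31, 37, 17)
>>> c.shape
(7, 29, 37, 3)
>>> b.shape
(31, 3)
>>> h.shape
(7, 7)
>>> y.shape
(7, 17)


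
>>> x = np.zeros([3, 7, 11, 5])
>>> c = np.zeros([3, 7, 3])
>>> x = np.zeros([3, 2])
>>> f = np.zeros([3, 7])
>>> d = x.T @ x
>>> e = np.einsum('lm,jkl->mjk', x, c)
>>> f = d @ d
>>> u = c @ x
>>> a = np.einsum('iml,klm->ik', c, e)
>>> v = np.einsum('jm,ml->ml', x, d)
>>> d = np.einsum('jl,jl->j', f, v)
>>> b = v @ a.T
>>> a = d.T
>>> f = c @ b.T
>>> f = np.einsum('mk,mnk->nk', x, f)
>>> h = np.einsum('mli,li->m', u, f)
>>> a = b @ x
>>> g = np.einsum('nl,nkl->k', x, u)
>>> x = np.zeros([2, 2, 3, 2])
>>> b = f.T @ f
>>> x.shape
(2, 2, 3, 2)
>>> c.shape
(3, 7, 3)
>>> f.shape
(7, 2)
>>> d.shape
(2,)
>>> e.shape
(2, 3, 7)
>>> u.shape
(3, 7, 2)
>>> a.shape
(2, 2)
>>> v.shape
(2, 2)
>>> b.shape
(2, 2)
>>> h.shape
(3,)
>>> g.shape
(7,)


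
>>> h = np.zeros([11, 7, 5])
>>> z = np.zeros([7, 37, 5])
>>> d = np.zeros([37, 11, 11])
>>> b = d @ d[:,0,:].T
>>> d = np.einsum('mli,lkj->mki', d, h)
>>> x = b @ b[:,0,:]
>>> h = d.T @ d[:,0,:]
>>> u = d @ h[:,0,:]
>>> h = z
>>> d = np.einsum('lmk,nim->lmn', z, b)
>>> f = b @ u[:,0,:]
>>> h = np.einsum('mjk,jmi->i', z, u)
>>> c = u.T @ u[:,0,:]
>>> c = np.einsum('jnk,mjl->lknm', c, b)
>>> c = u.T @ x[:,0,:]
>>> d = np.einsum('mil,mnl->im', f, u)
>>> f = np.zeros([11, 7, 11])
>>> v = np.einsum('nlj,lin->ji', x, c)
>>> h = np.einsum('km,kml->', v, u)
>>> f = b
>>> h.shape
()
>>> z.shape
(7, 37, 5)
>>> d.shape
(11, 37)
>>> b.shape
(37, 11, 37)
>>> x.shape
(37, 11, 37)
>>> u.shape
(37, 7, 11)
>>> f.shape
(37, 11, 37)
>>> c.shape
(11, 7, 37)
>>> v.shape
(37, 7)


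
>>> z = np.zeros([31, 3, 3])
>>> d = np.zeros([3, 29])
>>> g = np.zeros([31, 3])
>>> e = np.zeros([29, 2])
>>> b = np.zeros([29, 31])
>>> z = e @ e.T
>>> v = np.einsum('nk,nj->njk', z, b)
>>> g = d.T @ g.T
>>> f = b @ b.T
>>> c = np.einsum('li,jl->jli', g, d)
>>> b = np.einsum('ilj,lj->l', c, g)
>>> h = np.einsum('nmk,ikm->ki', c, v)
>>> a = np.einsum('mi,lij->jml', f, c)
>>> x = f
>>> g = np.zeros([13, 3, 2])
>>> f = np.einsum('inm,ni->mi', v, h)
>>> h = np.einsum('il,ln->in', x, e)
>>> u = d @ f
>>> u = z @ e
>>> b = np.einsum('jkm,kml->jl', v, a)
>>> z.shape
(29, 29)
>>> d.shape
(3, 29)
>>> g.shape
(13, 3, 2)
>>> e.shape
(29, 2)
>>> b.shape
(29, 3)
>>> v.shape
(29, 31, 29)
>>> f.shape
(29, 29)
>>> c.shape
(3, 29, 31)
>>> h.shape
(29, 2)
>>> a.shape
(31, 29, 3)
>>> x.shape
(29, 29)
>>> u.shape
(29, 2)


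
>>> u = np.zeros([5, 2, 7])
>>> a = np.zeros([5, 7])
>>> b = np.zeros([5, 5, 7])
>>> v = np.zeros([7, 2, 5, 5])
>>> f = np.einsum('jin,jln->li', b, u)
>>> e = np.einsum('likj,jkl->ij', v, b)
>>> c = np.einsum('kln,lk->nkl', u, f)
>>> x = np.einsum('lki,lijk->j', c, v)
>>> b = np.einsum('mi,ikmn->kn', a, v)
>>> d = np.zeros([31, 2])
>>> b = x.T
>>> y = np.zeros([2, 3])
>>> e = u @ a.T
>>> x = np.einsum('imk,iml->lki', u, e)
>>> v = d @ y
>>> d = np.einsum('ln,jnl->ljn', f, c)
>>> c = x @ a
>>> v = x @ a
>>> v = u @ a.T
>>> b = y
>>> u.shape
(5, 2, 7)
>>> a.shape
(5, 7)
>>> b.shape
(2, 3)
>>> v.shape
(5, 2, 5)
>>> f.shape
(2, 5)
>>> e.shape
(5, 2, 5)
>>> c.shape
(5, 7, 7)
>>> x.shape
(5, 7, 5)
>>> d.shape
(2, 7, 5)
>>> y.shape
(2, 3)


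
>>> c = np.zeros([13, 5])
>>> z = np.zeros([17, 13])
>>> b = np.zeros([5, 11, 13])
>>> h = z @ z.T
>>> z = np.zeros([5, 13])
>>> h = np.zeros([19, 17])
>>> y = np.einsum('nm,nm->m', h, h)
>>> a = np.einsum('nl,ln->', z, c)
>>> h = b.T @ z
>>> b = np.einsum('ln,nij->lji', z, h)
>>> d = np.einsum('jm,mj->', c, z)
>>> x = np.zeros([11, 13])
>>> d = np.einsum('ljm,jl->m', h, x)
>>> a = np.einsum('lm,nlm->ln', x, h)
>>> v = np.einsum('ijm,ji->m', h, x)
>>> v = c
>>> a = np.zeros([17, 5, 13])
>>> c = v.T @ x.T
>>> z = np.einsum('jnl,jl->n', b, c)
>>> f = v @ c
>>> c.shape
(5, 11)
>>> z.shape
(13,)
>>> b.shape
(5, 13, 11)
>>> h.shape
(13, 11, 13)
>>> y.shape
(17,)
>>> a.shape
(17, 5, 13)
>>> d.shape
(13,)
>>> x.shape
(11, 13)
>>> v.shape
(13, 5)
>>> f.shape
(13, 11)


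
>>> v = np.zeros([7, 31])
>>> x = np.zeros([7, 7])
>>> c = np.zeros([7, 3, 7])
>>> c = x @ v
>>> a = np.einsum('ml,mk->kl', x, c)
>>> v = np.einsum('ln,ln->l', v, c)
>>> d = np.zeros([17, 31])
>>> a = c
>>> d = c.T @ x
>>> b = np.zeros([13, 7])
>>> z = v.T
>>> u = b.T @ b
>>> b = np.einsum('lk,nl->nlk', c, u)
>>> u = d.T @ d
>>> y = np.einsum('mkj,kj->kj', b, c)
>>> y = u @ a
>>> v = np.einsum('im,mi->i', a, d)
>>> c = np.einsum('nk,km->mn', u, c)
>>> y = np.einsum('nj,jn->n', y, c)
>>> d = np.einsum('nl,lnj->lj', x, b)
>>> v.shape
(7,)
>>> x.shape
(7, 7)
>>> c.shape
(31, 7)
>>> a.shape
(7, 31)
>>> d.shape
(7, 31)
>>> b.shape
(7, 7, 31)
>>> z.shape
(7,)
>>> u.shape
(7, 7)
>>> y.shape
(7,)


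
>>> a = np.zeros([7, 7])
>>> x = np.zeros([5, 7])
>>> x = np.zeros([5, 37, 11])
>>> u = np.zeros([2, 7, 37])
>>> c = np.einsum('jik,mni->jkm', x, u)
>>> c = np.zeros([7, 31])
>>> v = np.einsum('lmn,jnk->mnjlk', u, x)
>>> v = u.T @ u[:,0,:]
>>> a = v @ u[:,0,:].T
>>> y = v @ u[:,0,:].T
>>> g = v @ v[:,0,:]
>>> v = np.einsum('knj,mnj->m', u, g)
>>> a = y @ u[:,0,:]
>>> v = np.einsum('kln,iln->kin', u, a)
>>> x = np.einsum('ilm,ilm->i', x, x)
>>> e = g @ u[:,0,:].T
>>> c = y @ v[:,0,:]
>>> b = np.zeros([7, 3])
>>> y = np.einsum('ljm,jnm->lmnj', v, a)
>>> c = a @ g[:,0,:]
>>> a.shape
(37, 7, 37)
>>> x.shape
(5,)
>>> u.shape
(2, 7, 37)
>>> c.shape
(37, 7, 37)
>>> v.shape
(2, 37, 37)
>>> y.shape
(2, 37, 7, 37)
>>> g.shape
(37, 7, 37)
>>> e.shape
(37, 7, 2)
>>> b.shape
(7, 3)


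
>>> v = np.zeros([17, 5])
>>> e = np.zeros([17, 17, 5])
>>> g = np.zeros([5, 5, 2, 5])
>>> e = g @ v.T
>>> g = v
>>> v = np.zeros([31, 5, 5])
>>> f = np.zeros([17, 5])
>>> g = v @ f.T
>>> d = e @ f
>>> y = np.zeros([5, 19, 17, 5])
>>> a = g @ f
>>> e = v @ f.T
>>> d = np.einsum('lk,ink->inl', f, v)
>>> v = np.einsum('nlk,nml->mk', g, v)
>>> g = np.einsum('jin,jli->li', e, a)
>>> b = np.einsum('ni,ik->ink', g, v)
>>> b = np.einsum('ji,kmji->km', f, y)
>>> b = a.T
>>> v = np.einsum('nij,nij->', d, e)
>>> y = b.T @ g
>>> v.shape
()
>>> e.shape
(31, 5, 17)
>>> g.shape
(5, 5)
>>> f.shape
(17, 5)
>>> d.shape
(31, 5, 17)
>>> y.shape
(31, 5, 5)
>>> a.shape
(31, 5, 5)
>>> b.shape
(5, 5, 31)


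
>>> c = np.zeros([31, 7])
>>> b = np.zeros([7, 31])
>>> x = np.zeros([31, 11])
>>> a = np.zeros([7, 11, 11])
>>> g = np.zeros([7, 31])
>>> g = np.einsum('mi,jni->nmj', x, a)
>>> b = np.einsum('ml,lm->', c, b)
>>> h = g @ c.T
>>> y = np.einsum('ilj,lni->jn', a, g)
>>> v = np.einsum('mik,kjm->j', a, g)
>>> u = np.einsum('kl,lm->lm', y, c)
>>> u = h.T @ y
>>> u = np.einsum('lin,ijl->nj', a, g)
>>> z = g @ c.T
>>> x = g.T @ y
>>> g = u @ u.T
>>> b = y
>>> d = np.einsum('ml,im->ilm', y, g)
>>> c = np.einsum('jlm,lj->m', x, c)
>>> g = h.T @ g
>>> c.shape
(31,)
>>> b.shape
(11, 31)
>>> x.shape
(7, 31, 31)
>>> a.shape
(7, 11, 11)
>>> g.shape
(31, 31, 11)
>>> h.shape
(11, 31, 31)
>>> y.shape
(11, 31)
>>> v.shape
(31,)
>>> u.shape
(11, 31)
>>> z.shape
(11, 31, 31)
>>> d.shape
(11, 31, 11)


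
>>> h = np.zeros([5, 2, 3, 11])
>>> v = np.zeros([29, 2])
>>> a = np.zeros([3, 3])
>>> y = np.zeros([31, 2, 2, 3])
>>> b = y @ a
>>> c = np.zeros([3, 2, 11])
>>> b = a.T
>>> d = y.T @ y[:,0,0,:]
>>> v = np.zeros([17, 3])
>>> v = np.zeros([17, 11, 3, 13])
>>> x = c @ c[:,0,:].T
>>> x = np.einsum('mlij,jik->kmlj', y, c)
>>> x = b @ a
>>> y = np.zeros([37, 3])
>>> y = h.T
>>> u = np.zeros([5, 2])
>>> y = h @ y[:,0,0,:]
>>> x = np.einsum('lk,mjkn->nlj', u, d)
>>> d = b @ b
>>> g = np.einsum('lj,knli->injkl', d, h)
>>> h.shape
(5, 2, 3, 11)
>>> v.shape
(17, 11, 3, 13)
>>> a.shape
(3, 3)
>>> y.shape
(5, 2, 3, 5)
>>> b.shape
(3, 3)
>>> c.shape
(3, 2, 11)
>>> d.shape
(3, 3)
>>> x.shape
(3, 5, 2)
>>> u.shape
(5, 2)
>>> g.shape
(11, 2, 3, 5, 3)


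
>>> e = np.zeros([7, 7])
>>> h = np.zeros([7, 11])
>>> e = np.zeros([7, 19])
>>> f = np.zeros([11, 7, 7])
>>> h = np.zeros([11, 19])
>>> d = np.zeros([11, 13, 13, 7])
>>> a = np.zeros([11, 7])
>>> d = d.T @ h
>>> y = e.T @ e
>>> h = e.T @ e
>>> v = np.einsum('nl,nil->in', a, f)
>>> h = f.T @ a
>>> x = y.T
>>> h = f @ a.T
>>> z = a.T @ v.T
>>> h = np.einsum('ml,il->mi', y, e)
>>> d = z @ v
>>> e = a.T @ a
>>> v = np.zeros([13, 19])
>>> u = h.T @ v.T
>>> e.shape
(7, 7)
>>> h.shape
(19, 7)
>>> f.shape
(11, 7, 7)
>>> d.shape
(7, 11)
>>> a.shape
(11, 7)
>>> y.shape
(19, 19)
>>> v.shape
(13, 19)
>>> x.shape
(19, 19)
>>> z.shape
(7, 7)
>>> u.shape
(7, 13)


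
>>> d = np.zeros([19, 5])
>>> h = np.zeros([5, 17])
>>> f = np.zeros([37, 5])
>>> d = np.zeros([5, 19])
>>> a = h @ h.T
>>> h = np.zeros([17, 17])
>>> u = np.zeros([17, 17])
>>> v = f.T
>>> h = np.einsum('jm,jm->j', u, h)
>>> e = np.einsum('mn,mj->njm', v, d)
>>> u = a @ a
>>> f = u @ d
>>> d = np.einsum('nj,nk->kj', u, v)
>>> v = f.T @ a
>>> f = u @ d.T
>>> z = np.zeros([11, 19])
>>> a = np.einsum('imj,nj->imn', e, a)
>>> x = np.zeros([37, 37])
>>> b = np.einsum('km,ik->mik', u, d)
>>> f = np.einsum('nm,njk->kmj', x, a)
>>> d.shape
(37, 5)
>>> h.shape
(17,)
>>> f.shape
(5, 37, 19)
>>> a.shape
(37, 19, 5)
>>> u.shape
(5, 5)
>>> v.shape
(19, 5)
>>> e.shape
(37, 19, 5)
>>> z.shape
(11, 19)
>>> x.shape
(37, 37)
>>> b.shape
(5, 37, 5)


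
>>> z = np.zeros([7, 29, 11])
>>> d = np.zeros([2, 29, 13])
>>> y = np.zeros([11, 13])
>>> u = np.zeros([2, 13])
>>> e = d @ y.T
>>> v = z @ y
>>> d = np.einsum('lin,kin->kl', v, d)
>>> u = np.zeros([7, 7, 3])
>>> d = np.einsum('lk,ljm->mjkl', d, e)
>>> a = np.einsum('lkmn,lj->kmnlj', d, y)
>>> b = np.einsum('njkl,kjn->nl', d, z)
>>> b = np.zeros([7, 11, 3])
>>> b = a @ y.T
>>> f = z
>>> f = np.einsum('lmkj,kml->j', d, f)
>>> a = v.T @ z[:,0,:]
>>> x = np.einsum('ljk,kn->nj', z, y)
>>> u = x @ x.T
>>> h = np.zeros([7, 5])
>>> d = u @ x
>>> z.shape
(7, 29, 11)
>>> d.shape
(13, 29)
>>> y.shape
(11, 13)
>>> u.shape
(13, 13)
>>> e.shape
(2, 29, 11)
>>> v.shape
(7, 29, 13)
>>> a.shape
(13, 29, 11)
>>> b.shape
(29, 7, 2, 11, 11)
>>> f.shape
(2,)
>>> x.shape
(13, 29)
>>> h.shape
(7, 5)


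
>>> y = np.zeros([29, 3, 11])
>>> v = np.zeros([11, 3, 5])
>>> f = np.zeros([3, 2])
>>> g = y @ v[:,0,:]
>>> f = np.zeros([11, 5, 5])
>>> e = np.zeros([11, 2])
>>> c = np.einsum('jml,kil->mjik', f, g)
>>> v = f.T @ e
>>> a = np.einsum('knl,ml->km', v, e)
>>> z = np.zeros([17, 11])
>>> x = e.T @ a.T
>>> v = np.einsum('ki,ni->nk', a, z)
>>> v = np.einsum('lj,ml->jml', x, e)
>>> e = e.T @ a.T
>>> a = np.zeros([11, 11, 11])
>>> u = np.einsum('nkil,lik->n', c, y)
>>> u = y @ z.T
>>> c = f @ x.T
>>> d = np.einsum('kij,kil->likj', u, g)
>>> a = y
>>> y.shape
(29, 3, 11)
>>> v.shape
(5, 11, 2)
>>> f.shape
(11, 5, 5)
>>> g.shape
(29, 3, 5)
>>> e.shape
(2, 5)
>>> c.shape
(11, 5, 2)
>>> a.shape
(29, 3, 11)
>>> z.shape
(17, 11)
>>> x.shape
(2, 5)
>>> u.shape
(29, 3, 17)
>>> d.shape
(5, 3, 29, 17)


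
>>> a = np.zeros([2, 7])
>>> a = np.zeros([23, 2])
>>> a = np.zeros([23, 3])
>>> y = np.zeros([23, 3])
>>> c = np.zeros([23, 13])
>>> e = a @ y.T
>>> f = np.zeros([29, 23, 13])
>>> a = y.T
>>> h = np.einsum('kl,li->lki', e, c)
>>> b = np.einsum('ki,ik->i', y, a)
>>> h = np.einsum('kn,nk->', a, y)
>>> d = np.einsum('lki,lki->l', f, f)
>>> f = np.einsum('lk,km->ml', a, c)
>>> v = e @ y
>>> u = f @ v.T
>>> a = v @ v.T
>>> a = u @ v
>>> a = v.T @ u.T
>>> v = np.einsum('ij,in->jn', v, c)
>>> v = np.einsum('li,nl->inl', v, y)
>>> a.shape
(3, 13)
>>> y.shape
(23, 3)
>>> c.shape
(23, 13)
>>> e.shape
(23, 23)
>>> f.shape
(13, 3)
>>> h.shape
()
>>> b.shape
(3,)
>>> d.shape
(29,)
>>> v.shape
(13, 23, 3)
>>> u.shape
(13, 23)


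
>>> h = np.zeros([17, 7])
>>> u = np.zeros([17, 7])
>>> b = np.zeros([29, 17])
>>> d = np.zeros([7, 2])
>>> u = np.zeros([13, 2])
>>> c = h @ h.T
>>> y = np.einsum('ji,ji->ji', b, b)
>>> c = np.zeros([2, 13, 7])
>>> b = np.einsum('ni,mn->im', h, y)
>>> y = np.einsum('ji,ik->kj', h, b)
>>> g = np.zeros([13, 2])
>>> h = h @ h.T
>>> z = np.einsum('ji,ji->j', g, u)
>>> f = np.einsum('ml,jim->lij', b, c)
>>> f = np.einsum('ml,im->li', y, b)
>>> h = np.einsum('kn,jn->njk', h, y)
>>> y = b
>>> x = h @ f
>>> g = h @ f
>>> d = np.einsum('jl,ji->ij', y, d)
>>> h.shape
(17, 29, 17)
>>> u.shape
(13, 2)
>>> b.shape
(7, 29)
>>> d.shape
(2, 7)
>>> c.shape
(2, 13, 7)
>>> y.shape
(7, 29)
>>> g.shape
(17, 29, 7)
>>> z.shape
(13,)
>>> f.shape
(17, 7)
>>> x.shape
(17, 29, 7)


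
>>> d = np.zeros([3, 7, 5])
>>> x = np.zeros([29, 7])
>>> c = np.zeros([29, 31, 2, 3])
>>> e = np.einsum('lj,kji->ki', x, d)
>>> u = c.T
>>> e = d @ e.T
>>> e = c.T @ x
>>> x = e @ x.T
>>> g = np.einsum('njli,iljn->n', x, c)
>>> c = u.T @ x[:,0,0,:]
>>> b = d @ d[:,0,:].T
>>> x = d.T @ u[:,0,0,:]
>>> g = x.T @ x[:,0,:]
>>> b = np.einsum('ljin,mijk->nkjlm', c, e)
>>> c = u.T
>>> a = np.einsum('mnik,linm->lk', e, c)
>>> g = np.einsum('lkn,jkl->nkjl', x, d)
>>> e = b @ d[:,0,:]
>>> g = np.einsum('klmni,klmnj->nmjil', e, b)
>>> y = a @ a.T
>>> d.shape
(3, 7, 5)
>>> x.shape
(5, 7, 29)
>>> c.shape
(29, 31, 2, 3)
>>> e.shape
(29, 7, 31, 29, 5)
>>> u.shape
(3, 2, 31, 29)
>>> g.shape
(29, 31, 3, 5, 7)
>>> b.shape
(29, 7, 31, 29, 3)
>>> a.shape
(29, 7)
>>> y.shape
(29, 29)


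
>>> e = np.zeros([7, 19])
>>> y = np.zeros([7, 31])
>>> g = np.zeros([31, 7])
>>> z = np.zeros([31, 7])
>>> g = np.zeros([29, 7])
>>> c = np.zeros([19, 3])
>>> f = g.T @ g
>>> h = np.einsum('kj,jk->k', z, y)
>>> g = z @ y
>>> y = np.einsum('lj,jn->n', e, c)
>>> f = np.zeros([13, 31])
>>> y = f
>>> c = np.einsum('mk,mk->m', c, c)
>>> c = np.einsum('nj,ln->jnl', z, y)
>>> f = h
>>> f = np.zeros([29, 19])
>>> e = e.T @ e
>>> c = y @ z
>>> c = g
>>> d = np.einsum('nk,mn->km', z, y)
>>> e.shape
(19, 19)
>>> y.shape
(13, 31)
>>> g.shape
(31, 31)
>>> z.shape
(31, 7)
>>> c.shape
(31, 31)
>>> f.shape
(29, 19)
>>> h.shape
(31,)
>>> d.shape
(7, 13)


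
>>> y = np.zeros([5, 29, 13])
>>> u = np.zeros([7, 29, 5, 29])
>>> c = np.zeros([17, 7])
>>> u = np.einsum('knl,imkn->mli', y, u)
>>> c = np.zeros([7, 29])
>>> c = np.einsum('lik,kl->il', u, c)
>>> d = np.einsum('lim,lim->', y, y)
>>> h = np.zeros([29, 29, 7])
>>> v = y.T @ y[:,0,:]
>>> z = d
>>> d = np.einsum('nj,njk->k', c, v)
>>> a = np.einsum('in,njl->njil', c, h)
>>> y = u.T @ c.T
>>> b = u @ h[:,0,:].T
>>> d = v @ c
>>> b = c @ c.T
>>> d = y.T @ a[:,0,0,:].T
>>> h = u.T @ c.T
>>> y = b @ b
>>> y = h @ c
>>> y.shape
(7, 13, 29)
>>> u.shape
(29, 13, 7)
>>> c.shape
(13, 29)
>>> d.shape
(13, 13, 29)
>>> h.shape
(7, 13, 13)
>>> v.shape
(13, 29, 13)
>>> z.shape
()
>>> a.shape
(29, 29, 13, 7)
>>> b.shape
(13, 13)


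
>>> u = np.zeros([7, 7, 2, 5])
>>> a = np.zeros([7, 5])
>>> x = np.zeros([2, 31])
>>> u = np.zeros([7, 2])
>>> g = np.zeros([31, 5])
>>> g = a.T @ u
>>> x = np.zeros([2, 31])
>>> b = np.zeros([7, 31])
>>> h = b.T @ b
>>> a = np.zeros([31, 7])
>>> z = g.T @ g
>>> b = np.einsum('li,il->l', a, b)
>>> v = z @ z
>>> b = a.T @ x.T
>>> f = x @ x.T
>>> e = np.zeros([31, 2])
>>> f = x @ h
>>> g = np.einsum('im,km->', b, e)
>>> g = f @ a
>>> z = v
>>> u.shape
(7, 2)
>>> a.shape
(31, 7)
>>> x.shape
(2, 31)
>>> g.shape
(2, 7)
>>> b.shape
(7, 2)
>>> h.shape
(31, 31)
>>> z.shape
(2, 2)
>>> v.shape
(2, 2)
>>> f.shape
(2, 31)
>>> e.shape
(31, 2)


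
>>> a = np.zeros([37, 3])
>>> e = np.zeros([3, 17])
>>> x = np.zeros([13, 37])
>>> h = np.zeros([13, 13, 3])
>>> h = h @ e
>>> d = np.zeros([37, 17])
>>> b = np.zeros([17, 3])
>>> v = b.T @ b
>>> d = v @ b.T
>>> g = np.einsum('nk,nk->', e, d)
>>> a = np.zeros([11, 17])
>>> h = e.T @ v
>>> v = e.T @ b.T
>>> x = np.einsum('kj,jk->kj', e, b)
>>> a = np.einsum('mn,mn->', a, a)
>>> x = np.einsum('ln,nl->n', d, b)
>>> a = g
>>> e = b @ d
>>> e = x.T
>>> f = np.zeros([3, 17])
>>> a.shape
()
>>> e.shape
(17,)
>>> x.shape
(17,)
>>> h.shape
(17, 3)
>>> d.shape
(3, 17)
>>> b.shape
(17, 3)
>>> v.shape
(17, 17)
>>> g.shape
()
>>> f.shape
(3, 17)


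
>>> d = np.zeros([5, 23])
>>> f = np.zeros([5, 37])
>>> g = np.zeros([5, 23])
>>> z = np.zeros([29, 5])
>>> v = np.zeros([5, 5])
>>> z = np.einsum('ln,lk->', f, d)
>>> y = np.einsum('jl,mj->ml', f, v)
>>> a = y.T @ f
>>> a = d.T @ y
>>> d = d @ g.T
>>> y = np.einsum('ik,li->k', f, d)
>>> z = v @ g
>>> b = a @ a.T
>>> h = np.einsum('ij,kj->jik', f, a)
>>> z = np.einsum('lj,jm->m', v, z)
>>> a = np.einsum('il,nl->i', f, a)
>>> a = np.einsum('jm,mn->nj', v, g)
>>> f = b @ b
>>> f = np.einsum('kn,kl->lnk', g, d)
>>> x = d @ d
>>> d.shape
(5, 5)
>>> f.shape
(5, 23, 5)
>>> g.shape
(5, 23)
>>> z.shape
(23,)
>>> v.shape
(5, 5)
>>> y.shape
(37,)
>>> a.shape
(23, 5)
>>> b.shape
(23, 23)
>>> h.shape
(37, 5, 23)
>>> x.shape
(5, 5)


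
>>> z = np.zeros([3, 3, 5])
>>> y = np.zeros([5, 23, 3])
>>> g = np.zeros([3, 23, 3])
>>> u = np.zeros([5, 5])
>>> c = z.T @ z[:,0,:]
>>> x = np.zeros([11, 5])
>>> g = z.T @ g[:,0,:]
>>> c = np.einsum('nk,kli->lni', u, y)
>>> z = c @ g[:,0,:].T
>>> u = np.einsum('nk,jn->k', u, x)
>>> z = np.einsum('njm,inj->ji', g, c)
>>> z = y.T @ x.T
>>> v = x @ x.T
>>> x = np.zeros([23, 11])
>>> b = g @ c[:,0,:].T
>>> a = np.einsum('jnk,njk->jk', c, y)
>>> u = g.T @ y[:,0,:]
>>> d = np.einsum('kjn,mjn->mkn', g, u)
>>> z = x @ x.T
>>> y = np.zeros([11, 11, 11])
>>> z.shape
(23, 23)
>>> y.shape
(11, 11, 11)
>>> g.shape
(5, 3, 3)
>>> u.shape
(3, 3, 3)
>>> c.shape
(23, 5, 3)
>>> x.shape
(23, 11)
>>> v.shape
(11, 11)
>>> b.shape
(5, 3, 23)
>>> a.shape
(23, 3)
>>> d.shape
(3, 5, 3)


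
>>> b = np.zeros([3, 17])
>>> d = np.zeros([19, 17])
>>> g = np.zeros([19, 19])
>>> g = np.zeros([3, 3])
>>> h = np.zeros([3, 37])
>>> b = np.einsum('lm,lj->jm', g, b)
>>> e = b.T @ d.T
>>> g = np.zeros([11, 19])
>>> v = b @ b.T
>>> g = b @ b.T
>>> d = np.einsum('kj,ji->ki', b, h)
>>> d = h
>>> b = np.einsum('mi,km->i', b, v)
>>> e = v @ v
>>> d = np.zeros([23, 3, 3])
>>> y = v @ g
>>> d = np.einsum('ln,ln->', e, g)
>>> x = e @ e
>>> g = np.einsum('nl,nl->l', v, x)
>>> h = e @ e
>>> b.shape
(3,)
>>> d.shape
()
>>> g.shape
(17,)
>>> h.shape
(17, 17)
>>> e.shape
(17, 17)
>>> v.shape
(17, 17)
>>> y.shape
(17, 17)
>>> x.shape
(17, 17)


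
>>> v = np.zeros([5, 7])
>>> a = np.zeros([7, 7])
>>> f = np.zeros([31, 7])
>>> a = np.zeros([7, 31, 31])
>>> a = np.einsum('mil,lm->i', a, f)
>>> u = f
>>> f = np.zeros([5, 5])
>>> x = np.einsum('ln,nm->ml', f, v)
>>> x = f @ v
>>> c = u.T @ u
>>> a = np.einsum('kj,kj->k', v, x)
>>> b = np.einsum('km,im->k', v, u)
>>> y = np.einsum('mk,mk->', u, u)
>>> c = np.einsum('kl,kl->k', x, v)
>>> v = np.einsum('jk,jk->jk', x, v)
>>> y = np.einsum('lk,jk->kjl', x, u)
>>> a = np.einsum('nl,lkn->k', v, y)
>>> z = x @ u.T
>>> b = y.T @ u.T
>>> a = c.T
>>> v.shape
(5, 7)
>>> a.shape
(5,)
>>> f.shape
(5, 5)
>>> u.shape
(31, 7)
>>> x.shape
(5, 7)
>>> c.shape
(5,)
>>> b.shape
(5, 31, 31)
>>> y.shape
(7, 31, 5)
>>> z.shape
(5, 31)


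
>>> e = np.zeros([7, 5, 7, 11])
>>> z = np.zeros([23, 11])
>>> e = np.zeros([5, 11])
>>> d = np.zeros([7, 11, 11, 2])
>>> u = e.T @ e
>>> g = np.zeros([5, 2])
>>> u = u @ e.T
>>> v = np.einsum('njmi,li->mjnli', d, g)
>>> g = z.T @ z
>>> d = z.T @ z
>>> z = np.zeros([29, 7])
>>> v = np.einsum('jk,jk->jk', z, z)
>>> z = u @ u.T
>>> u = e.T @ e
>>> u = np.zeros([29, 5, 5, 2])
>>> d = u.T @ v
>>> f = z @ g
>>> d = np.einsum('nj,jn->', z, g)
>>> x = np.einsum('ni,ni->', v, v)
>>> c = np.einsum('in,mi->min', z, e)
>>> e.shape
(5, 11)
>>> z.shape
(11, 11)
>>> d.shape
()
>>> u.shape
(29, 5, 5, 2)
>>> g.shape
(11, 11)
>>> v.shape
(29, 7)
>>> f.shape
(11, 11)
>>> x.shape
()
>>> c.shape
(5, 11, 11)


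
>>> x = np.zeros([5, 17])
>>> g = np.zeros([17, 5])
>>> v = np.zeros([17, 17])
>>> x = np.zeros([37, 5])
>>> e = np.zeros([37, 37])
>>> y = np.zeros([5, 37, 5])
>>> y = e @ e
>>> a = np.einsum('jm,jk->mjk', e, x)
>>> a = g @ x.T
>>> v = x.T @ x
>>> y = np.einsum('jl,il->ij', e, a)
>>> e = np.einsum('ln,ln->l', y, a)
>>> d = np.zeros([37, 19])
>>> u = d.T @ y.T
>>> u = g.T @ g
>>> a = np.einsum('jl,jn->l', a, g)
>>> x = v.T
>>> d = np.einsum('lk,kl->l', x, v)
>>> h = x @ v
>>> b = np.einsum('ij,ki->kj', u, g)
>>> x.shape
(5, 5)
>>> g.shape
(17, 5)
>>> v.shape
(5, 5)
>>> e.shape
(17,)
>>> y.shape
(17, 37)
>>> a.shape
(37,)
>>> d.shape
(5,)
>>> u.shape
(5, 5)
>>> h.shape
(5, 5)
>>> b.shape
(17, 5)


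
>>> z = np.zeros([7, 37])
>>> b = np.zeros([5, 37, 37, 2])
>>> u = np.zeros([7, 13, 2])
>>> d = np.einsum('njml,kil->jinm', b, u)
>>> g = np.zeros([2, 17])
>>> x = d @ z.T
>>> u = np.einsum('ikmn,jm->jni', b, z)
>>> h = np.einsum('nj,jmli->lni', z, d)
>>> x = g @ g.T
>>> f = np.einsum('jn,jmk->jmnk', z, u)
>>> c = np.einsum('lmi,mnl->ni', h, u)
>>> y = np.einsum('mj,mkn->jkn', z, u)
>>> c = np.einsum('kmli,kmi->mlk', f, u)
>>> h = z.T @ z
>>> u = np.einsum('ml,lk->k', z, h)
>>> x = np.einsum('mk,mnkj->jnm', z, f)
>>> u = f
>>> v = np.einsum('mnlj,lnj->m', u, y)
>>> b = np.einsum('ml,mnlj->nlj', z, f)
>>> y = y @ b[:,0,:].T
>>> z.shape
(7, 37)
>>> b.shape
(2, 37, 5)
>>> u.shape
(7, 2, 37, 5)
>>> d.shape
(37, 13, 5, 37)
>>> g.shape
(2, 17)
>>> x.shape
(5, 2, 7)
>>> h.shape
(37, 37)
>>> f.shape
(7, 2, 37, 5)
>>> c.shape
(2, 37, 7)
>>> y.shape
(37, 2, 2)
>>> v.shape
(7,)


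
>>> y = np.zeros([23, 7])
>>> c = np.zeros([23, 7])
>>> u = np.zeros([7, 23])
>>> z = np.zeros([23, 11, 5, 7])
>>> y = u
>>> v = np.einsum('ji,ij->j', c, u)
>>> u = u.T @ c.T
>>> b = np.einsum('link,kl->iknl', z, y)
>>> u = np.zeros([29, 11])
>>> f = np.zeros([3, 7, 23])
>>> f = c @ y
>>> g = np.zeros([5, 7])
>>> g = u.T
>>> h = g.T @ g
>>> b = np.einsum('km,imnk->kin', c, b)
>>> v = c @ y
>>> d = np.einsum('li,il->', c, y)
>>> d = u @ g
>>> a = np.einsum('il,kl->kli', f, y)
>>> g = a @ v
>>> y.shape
(7, 23)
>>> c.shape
(23, 7)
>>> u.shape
(29, 11)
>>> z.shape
(23, 11, 5, 7)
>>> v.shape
(23, 23)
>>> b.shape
(23, 11, 5)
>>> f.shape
(23, 23)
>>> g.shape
(7, 23, 23)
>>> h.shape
(29, 29)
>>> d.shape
(29, 29)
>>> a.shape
(7, 23, 23)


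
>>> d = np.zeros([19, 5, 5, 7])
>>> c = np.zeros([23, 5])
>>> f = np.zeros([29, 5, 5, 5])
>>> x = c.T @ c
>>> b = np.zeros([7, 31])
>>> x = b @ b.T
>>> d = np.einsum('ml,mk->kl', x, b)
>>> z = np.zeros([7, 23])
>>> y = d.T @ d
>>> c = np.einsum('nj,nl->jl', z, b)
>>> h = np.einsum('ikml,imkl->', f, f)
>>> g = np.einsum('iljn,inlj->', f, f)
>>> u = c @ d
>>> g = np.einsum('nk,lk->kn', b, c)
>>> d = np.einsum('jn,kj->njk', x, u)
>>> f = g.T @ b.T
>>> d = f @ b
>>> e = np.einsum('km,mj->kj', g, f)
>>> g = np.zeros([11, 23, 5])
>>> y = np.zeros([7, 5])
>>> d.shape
(7, 31)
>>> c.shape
(23, 31)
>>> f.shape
(7, 7)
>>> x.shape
(7, 7)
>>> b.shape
(7, 31)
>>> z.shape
(7, 23)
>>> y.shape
(7, 5)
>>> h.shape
()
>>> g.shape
(11, 23, 5)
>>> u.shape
(23, 7)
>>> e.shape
(31, 7)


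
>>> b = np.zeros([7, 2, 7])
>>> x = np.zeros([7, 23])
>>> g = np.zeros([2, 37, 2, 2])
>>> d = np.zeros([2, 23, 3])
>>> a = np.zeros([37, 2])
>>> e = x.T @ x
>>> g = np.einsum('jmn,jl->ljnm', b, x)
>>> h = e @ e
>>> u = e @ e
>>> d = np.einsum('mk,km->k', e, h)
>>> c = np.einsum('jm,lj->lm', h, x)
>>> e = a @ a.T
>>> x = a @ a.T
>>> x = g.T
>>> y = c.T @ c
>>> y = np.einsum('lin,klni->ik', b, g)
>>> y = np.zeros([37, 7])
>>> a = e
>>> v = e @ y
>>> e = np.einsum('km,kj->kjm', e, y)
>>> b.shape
(7, 2, 7)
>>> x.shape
(2, 7, 7, 23)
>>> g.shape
(23, 7, 7, 2)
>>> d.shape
(23,)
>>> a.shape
(37, 37)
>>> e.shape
(37, 7, 37)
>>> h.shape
(23, 23)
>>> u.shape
(23, 23)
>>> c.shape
(7, 23)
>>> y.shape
(37, 7)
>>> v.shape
(37, 7)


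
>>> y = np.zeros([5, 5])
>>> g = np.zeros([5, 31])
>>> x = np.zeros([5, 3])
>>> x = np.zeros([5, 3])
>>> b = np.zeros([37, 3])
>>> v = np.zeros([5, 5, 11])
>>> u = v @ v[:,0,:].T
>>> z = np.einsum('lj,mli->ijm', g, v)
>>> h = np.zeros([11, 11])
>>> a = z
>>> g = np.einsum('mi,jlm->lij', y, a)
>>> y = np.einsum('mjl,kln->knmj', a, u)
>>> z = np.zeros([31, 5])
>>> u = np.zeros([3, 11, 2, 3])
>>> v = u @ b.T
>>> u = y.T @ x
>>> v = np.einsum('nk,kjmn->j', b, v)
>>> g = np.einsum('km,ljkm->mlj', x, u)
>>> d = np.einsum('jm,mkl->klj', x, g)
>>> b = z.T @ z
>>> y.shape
(5, 5, 11, 31)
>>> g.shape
(3, 31, 11)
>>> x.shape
(5, 3)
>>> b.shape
(5, 5)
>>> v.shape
(11,)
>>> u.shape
(31, 11, 5, 3)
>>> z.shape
(31, 5)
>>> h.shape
(11, 11)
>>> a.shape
(11, 31, 5)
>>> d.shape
(31, 11, 5)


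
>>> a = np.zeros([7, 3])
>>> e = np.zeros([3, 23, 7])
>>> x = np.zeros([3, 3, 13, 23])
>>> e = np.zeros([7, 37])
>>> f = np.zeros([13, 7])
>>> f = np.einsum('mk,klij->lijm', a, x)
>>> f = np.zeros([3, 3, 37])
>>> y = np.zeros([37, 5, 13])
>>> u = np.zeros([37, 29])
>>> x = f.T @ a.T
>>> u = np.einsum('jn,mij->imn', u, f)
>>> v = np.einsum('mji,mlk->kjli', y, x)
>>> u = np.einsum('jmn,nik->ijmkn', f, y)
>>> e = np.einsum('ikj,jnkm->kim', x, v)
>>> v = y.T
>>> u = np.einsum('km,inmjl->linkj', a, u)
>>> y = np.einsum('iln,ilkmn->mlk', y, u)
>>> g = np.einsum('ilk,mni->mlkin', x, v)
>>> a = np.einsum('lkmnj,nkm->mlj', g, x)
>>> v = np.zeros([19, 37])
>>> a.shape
(7, 13, 5)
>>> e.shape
(3, 37, 13)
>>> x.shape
(37, 3, 7)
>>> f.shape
(3, 3, 37)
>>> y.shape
(7, 5, 3)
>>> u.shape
(37, 5, 3, 7, 13)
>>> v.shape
(19, 37)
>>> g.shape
(13, 3, 7, 37, 5)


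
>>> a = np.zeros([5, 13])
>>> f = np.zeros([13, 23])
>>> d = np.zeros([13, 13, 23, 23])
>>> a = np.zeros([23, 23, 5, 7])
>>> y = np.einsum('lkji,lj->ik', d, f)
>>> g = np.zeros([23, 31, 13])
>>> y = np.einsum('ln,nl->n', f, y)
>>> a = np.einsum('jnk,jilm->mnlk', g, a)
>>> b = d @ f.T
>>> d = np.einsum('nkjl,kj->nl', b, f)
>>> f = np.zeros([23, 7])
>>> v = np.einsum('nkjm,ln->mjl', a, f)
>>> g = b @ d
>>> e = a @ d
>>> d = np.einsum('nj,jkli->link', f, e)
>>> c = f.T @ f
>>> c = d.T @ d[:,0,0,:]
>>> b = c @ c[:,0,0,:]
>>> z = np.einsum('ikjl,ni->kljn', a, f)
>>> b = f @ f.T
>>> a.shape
(7, 31, 5, 13)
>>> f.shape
(23, 7)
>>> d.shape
(5, 13, 23, 31)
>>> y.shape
(23,)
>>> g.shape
(13, 13, 23, 13)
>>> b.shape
(23, 23)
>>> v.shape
(13, 5, 23)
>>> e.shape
(7, 31, 5, 13)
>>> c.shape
(31, 23, 13, 31)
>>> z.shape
(31, 13, 5, 23)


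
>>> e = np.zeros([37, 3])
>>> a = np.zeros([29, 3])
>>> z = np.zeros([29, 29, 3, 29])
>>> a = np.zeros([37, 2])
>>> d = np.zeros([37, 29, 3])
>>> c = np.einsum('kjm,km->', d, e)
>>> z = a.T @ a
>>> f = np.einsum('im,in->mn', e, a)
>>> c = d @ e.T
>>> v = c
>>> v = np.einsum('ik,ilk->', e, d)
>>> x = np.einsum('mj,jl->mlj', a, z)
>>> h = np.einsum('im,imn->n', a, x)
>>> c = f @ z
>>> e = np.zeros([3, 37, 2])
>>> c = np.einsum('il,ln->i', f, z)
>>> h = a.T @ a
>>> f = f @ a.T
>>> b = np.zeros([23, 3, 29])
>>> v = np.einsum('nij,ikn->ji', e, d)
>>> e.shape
(3, 37, 2)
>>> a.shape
(37, 2)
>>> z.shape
(2, 2)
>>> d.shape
(37, 29, 3)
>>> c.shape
(3,)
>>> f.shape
(3, 37)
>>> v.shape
(2, 37)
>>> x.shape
(37, 2, 2)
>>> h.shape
(2, 2)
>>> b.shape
(23, 3, 29)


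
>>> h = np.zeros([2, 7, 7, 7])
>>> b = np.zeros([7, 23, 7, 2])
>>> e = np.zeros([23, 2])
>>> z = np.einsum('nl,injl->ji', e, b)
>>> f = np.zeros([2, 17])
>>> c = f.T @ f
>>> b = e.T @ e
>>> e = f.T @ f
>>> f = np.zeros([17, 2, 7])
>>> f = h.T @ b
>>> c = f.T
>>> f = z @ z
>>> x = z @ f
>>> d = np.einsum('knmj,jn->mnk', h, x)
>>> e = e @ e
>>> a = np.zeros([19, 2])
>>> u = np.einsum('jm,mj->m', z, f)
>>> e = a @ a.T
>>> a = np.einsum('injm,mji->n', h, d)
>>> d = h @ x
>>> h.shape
(2, 7, 7, 7)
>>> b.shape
(2, 2)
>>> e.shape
(19, 19)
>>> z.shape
(7, 7)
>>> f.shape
(7, 7)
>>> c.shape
(2, 7, 7, 7)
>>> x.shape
(7, 7)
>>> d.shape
(2, 7, 7, 7)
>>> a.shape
(7,)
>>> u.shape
(7,)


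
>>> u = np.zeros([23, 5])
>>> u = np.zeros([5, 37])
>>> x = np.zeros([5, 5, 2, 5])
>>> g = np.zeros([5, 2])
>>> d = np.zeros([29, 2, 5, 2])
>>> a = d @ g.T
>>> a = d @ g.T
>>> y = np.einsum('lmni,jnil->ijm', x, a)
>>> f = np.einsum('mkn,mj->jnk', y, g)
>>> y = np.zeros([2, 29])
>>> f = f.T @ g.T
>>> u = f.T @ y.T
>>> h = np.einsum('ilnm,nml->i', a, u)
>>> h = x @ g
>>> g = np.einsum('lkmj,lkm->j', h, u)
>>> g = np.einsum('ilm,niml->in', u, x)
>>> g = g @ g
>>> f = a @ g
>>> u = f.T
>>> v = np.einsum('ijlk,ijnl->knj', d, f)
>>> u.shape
(5, 5, 2, 29)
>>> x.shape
(5, 5, 2, 5)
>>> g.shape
(5, 5)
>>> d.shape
(29, 2, 5, 2)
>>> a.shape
(29, 2, 5, 5)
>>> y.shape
(2, 29)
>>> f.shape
(29, 2, 5, 5)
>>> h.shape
(5, 5, 2, 2)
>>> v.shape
(2, 5, 2)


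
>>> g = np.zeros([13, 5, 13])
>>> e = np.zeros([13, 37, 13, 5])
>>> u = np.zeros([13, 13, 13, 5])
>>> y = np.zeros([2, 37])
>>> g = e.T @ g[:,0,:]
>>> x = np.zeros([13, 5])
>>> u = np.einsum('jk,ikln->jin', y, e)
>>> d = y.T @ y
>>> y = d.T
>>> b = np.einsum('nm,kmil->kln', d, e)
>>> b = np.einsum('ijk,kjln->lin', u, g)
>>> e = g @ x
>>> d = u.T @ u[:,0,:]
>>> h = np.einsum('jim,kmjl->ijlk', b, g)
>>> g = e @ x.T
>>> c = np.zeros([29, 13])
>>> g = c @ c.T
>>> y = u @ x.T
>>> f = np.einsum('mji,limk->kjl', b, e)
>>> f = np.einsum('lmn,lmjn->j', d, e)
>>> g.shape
(29, 29)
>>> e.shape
(5, 13, 37, 5)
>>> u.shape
(2, 13, 5)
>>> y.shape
(2, 13, 13)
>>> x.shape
(13, 5)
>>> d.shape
(5, 13, 5)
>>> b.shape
(37, 2, 13)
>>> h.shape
(2, 37, 13, 5)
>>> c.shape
(29, 13)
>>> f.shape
(37,)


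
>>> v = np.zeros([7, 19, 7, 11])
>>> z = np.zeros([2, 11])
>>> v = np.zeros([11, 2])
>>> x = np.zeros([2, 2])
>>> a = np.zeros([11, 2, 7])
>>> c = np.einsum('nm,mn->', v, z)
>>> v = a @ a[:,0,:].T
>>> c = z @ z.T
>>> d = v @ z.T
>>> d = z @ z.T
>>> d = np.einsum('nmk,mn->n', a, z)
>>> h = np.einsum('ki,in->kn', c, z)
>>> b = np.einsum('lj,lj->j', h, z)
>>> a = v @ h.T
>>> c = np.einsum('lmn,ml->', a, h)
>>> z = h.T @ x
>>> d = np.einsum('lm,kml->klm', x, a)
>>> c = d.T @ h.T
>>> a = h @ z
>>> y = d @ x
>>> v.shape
(11, 2, 11)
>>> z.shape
(11, 2)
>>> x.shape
(2, 2)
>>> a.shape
(2, 2)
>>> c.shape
(2, 2, 2)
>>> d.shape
(11, 2, 2)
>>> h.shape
(2, 11)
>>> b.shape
(11,)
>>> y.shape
(11, 2, 2)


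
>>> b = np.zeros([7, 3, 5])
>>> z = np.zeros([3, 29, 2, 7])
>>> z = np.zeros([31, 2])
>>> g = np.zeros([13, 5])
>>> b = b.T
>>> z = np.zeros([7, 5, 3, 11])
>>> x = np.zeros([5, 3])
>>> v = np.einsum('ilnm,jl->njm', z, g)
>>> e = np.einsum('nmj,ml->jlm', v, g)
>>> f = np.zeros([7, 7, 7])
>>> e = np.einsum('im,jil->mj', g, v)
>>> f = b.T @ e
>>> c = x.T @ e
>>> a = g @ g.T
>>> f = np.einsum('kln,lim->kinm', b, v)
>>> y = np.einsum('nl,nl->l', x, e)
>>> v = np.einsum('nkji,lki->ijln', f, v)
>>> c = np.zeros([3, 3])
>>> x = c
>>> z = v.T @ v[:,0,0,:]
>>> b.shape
(5, 3, 7)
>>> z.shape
(5, 3, 7, 5)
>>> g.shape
(13, 5)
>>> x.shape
(3, 3)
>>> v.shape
(11, 7, 3, 5)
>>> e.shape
(5, 3)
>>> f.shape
(5, 13, 7, 11)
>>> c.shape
(3, 3)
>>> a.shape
(13, 13)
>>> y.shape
(3,)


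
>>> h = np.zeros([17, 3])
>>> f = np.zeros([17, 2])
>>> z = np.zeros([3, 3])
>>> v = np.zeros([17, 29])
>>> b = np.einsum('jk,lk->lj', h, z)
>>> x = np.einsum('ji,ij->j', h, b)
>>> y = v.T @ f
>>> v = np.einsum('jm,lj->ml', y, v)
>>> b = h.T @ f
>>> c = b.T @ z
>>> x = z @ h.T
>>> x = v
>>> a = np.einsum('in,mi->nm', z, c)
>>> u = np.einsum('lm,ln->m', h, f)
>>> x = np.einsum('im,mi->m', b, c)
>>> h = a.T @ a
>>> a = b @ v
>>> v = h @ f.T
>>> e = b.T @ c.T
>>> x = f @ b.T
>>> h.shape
(2, 2)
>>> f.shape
(17, 2)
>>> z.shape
(3, 3)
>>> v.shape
(2, 17)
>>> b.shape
(3, 2)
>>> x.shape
(17, 3)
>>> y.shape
(29, 2)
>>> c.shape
(2, 3)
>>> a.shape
(3, 17)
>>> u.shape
(3,)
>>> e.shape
(2, 2)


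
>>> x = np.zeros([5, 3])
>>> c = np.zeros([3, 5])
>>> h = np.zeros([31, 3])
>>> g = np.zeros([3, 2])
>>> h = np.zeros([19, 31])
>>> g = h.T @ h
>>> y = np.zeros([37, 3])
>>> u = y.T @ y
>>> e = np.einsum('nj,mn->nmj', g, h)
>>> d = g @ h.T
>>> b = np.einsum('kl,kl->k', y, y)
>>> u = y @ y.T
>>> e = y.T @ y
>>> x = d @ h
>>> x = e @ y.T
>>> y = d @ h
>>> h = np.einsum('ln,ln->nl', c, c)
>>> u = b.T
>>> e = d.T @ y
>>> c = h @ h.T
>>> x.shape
(3, 37)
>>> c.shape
(5, 5)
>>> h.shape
(5, 3)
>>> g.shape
(31, 31)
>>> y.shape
(31, 31)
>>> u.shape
(37,)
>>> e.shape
(19, 31)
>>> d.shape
(31, 19)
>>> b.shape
(37,)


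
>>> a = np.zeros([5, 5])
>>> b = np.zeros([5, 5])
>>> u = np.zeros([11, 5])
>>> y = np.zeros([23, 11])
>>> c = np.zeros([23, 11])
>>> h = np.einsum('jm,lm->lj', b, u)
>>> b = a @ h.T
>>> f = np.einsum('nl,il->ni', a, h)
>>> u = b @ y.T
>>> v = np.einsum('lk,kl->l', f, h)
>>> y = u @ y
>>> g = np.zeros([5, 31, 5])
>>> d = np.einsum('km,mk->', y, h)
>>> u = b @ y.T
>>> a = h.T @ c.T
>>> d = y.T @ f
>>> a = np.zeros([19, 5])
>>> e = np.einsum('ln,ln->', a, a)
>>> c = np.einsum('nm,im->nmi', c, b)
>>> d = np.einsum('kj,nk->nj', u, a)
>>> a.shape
(19, 5)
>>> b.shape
(5, 11)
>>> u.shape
(5, 5)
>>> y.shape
(5, 11)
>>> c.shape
(23, 11, 5)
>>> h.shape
(11, 5)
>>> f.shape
(5, 11)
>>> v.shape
(5,)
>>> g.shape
(5, 31, 5)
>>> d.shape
(19, 5)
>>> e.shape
()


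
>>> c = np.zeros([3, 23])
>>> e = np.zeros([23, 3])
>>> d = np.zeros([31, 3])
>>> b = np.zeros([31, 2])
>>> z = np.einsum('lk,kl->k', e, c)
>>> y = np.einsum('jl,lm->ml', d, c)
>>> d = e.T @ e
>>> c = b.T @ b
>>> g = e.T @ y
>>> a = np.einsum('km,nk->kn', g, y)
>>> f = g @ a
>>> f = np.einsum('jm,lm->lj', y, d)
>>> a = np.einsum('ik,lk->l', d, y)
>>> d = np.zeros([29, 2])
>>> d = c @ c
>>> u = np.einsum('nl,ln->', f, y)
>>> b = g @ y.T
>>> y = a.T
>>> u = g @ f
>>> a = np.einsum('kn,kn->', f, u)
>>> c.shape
(2, 2)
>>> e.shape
(23, 3)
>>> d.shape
(2, 2)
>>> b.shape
(3, 23)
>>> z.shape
(3,)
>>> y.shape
(23,)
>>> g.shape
(3, 3)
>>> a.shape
()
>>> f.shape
(3, 23)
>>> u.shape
(3, 23)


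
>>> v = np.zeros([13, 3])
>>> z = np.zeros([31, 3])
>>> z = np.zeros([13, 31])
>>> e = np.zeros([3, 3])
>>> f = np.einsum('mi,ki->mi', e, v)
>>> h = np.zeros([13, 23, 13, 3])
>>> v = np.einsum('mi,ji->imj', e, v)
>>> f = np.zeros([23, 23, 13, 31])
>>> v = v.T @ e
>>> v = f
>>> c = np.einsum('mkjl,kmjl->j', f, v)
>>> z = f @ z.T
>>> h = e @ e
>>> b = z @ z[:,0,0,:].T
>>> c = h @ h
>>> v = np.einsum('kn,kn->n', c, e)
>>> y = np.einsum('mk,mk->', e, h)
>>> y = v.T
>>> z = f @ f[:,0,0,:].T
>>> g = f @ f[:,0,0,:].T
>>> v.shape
(3,)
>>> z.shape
(23, 23, 13, 23)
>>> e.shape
(3, 3)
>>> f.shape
(23, 23, 13, 31)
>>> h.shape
(3, 3)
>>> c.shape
(3, 3)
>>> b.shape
(23, 23, 13, 23)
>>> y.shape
(3,)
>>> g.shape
(23, 23, 13, 23)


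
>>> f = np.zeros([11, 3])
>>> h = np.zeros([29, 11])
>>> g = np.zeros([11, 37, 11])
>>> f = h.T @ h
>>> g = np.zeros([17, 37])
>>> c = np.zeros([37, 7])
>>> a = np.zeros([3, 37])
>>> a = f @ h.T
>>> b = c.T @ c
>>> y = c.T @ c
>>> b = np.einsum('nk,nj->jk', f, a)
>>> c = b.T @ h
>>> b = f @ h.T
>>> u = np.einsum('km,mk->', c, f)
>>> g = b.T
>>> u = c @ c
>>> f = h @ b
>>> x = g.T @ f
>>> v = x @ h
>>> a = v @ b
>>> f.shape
(29, 29)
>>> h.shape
(29, 11)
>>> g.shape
(29, 11)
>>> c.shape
(11, 11)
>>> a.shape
(11, 29)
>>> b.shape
(11, 29)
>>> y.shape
(7, 7)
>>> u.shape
(11, 11)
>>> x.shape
(11, 29)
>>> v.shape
(11, 11)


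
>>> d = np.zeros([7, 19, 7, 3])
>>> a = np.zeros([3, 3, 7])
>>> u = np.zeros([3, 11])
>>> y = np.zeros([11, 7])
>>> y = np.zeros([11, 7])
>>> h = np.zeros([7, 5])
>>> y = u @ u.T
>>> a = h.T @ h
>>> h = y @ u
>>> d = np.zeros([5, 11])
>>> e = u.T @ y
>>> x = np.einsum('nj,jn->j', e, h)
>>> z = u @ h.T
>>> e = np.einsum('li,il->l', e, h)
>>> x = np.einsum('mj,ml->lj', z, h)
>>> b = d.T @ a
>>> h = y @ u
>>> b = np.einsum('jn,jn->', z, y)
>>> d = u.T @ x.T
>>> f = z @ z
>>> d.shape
(11, 11)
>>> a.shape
(5, 5)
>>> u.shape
(3, 11)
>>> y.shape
(3, 3)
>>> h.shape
(3, 11)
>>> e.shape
(11,)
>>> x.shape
(11, 3)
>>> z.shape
(3, 3)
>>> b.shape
()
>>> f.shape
(3, 3)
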